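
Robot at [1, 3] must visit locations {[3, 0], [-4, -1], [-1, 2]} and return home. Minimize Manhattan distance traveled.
22
(one optimal route: (1, 3) → (3, 0) → (-4, -1) → (-1, 2) → (1, 3))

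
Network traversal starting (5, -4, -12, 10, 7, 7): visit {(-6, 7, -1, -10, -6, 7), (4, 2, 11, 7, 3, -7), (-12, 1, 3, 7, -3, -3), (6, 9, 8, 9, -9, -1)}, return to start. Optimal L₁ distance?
236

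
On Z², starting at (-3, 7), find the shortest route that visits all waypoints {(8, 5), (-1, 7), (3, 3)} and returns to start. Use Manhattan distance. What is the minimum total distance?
30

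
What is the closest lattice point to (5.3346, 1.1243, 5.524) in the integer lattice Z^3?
(5, 1, 6)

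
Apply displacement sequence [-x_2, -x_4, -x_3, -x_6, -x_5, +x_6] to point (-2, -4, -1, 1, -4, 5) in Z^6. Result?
(-2, -5, -2, 0, -5, 5)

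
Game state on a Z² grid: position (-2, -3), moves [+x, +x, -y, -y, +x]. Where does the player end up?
(1, -5)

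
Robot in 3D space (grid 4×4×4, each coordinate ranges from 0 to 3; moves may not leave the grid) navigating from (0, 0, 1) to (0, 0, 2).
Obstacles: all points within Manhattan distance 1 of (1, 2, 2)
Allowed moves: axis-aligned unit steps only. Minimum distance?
1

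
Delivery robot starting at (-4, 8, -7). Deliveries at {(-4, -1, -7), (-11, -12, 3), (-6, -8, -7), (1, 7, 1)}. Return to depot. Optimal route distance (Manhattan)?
84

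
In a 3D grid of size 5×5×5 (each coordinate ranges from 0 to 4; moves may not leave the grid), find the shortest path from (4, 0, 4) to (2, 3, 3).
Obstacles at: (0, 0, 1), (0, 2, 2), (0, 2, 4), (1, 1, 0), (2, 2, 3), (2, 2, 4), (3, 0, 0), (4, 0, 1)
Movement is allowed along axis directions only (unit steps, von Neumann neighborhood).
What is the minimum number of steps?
6
(one shortest path: (4, 0, 4) → (3, 0, 4) → (3, 1, 4) → (3, 2, 4) → (3, 3, 4) → (2, 3, 4) → (2, 3, 3))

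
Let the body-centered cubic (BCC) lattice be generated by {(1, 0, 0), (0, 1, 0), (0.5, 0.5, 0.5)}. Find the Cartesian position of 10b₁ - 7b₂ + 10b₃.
(15, -2, 5)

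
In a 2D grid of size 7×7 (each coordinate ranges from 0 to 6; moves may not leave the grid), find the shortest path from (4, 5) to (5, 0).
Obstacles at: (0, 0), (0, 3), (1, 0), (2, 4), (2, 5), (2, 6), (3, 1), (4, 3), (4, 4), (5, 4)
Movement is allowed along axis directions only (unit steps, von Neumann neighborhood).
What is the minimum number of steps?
8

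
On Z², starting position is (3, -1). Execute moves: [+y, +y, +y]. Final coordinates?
(3, 2)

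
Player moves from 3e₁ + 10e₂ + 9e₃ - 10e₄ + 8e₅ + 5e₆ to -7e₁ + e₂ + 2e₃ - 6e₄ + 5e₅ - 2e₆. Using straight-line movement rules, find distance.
17.4356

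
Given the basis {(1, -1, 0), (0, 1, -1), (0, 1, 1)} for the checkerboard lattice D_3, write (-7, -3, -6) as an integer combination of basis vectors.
-7b₁ - 2b₂ - 8b₃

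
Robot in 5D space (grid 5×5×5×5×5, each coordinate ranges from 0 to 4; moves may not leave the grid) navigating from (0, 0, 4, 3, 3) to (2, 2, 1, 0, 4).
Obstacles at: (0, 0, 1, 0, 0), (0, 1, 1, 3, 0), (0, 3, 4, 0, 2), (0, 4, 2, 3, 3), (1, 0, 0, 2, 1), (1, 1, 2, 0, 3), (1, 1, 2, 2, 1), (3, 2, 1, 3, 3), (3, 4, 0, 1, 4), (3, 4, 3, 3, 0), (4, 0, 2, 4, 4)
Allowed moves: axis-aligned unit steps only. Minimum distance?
11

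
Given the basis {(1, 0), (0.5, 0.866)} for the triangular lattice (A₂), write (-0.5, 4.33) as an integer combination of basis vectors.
-3b₁ + 5b₂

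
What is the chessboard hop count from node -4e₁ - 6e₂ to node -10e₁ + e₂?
7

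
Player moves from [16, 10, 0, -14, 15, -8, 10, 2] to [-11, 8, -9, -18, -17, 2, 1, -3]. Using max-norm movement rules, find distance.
32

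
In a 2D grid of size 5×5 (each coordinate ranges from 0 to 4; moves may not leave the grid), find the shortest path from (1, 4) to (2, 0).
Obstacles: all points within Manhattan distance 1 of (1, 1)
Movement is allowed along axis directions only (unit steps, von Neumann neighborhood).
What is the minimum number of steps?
7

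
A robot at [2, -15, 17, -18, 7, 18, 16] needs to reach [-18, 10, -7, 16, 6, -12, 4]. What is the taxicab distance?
146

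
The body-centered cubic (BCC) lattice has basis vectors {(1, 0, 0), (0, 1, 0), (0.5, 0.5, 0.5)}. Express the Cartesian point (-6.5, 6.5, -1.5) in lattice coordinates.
-5b₁ + 8b₂ - 3b₃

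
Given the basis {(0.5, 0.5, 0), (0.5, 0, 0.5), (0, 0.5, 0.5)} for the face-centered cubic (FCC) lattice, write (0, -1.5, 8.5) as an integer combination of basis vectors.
-10b₁ + 10b₂ + 7b₃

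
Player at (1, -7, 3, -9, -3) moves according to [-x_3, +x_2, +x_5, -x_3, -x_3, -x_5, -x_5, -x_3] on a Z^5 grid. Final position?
(1, -6, -1, -9, -4)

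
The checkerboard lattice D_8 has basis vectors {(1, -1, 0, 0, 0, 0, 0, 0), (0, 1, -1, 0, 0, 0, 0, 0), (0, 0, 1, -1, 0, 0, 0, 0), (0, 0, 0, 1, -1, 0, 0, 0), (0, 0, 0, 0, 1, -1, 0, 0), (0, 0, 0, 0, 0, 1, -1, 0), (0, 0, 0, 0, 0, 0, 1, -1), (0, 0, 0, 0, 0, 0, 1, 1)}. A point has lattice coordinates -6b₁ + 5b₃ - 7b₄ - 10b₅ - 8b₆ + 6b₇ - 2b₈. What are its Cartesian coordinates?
(-6, 6, 5, -12, -3, 2, 12, -8)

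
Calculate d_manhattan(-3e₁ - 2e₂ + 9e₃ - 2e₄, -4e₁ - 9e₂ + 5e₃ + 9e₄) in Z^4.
23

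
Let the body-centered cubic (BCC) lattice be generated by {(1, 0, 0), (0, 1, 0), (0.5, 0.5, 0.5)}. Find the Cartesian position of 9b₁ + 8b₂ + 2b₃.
(10, 9, 1)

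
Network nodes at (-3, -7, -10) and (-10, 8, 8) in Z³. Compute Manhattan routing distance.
40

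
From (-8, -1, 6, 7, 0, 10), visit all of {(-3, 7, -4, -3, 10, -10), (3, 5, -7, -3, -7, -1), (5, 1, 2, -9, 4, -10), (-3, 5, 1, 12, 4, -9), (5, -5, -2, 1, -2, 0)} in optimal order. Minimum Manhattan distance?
168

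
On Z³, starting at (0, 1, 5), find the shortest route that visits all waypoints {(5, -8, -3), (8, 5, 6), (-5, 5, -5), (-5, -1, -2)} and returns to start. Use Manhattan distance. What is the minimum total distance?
84
(one optimal route: (0, 1, 5) → (8, 5, 6) → (5, -8, -3) → (-5, -1, -2) → (-5, 5, -5) → (0, 1, 5))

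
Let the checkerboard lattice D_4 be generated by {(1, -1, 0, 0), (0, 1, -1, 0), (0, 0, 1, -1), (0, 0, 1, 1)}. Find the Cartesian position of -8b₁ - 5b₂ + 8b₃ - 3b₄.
(-8, 3, 10, -11)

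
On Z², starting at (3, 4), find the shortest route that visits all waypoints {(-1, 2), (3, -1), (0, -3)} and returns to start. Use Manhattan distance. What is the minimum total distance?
22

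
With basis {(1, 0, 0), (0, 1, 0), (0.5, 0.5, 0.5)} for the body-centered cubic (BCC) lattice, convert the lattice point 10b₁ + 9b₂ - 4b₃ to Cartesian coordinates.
(8, 7, -2)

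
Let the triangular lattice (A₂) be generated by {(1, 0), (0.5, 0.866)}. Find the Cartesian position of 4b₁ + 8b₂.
(8, 6.928)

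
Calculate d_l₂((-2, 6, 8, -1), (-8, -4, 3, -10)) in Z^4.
15.5563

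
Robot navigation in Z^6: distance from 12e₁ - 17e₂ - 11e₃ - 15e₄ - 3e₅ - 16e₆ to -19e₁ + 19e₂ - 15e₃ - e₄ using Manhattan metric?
104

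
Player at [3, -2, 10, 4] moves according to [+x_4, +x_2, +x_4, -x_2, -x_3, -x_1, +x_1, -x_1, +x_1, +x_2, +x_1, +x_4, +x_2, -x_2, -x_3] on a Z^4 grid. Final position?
(4, -1, 8, 7)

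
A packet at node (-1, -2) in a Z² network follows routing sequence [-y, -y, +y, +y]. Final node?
(-1, -2)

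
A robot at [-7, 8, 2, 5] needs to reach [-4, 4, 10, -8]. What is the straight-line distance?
16.0624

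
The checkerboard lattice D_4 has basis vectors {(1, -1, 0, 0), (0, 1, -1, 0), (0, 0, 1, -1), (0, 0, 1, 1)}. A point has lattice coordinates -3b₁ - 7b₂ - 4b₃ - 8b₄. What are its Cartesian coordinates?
(-3, -4, -5, -4)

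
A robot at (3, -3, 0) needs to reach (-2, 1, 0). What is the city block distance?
9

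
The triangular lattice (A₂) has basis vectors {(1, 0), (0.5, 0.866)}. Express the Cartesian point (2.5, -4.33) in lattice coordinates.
5b₁ - 5b₂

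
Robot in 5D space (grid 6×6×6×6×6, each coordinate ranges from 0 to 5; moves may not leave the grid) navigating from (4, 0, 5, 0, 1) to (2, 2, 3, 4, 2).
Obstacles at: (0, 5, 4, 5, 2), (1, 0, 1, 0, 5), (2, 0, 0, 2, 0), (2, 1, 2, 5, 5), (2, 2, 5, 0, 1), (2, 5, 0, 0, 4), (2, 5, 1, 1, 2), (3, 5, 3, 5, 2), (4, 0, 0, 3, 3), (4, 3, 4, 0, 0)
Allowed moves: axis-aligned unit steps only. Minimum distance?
11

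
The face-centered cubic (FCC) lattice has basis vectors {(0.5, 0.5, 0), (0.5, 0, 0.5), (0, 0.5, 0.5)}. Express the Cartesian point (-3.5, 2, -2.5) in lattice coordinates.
b₁ - 8b₂ + 3b₃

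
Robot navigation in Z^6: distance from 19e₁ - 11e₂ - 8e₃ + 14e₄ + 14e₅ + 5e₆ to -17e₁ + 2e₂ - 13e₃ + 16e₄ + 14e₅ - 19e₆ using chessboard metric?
36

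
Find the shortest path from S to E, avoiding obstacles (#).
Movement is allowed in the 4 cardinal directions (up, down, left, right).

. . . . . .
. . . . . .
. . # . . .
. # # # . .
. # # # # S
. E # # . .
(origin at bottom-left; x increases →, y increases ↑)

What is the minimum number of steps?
13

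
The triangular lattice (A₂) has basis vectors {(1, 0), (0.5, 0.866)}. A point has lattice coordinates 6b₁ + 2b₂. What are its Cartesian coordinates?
(7, 1.732)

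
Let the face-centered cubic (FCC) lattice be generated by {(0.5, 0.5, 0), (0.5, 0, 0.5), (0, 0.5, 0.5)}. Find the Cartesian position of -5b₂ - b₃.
(-2.5, -0.5, -3)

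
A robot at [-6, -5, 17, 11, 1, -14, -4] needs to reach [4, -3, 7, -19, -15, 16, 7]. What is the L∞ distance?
30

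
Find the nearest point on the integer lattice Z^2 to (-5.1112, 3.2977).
(-5, 3)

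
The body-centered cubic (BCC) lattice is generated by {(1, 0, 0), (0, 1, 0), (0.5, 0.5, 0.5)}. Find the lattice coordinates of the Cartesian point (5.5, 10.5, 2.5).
3b₁ + 8b₂ + 5b₃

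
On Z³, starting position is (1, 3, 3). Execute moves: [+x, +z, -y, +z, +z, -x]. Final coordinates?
(1, 2, 6)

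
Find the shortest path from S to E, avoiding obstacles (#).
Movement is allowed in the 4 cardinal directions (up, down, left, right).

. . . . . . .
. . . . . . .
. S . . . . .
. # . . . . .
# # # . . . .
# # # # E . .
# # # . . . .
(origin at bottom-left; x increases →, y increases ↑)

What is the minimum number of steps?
6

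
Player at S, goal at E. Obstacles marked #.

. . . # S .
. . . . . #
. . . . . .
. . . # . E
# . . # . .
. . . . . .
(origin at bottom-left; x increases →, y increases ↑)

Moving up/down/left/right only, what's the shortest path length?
4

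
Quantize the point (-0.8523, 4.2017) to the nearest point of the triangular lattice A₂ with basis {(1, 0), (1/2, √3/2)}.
(-0.5, 4.33)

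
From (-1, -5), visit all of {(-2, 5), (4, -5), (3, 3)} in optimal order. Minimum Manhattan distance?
21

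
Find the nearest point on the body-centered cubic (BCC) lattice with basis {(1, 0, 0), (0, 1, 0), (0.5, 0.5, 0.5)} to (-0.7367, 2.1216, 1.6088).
(-0.5, 2.5, 1.5)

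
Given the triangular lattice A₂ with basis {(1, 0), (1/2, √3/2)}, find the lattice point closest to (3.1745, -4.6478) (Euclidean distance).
(3.5, -4.33)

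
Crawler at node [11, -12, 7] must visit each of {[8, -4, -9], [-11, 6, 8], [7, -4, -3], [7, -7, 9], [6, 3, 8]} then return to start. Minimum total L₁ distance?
116
(one optimal route: (11, -12, 7) → (8, -4, -9) → (7, -4, -3) → (-11, 6, 8) → (6, 3, 8) → (7, -7, 9) → (11, -12, 7))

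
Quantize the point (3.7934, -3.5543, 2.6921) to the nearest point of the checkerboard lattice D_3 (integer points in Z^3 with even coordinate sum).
(4, -3, 3)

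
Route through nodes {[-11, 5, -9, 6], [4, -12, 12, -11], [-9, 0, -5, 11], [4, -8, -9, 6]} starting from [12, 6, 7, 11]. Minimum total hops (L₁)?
125
(one optimal route: (12, 6, 7, 11) → (-9, 0, -5, 11) → (-11, 5, -9, 6) → (4, -8, -9, 6) → (4, -12, 12, -11))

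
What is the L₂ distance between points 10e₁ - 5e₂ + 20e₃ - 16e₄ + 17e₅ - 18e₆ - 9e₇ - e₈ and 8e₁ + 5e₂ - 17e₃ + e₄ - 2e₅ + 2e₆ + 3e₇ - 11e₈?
52.6023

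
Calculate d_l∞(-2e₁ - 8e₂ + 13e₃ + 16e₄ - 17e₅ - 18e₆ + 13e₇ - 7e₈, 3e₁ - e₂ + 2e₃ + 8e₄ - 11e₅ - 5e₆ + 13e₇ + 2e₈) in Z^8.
13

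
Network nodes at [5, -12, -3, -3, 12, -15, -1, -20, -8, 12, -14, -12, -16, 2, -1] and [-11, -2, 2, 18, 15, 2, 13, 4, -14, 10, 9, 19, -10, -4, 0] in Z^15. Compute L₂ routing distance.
59.1185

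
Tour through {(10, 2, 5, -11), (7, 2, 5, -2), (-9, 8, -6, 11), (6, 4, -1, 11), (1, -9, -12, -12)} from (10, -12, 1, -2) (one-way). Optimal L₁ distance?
131
(one optimal route: (10, -12, 1, -2) → (1, -9, -12, -12) → (10, 2, 5, -11) → (7, 2, 5, -2) → (6, 4, -1, 11) → (-9, 8, -6, 11))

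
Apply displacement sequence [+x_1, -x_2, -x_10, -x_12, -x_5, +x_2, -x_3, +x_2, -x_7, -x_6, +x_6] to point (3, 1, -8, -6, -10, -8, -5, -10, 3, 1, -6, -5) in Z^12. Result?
(4, 2, -9, -6, -11, -8, -6, -10, 3, 0, -6, -6)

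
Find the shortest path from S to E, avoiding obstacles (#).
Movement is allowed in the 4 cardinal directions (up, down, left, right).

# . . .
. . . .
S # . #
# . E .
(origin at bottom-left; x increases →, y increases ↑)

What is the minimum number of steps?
5
(one shortest path: (0, 1) → (0, 2) → (1, 2) → (2, 2) → (2, 1) → (2, 0))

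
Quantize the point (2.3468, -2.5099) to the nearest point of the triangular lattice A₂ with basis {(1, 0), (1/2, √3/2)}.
(2.5, -2.598)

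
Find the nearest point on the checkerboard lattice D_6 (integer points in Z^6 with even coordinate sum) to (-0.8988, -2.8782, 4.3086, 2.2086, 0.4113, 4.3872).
(-1, -3, 4, 2, 0, 4)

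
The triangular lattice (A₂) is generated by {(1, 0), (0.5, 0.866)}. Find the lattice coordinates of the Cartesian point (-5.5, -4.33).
-3b₁ - 5b₂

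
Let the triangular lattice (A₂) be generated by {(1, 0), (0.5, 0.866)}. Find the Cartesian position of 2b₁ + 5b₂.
(4.5, 4.33)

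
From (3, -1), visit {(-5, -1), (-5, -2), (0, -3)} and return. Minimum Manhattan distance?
20
(one optimal route: (3, -1) → (-5, -1) → (-5, -2) → (0, -3) → (3, -1))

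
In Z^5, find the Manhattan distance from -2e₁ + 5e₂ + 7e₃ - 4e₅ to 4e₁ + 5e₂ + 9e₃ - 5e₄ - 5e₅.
14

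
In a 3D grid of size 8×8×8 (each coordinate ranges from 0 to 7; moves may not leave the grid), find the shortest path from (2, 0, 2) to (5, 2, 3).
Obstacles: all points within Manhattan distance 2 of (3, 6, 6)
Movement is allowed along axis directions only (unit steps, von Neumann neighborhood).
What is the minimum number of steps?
6
(one shortest path: (2, 0, 2) → (3, 0, 2) → (4, 0, 2) → (5, 0, 2) → (5, 1, 2) → (5, 2, 2) → (5, 2, 3))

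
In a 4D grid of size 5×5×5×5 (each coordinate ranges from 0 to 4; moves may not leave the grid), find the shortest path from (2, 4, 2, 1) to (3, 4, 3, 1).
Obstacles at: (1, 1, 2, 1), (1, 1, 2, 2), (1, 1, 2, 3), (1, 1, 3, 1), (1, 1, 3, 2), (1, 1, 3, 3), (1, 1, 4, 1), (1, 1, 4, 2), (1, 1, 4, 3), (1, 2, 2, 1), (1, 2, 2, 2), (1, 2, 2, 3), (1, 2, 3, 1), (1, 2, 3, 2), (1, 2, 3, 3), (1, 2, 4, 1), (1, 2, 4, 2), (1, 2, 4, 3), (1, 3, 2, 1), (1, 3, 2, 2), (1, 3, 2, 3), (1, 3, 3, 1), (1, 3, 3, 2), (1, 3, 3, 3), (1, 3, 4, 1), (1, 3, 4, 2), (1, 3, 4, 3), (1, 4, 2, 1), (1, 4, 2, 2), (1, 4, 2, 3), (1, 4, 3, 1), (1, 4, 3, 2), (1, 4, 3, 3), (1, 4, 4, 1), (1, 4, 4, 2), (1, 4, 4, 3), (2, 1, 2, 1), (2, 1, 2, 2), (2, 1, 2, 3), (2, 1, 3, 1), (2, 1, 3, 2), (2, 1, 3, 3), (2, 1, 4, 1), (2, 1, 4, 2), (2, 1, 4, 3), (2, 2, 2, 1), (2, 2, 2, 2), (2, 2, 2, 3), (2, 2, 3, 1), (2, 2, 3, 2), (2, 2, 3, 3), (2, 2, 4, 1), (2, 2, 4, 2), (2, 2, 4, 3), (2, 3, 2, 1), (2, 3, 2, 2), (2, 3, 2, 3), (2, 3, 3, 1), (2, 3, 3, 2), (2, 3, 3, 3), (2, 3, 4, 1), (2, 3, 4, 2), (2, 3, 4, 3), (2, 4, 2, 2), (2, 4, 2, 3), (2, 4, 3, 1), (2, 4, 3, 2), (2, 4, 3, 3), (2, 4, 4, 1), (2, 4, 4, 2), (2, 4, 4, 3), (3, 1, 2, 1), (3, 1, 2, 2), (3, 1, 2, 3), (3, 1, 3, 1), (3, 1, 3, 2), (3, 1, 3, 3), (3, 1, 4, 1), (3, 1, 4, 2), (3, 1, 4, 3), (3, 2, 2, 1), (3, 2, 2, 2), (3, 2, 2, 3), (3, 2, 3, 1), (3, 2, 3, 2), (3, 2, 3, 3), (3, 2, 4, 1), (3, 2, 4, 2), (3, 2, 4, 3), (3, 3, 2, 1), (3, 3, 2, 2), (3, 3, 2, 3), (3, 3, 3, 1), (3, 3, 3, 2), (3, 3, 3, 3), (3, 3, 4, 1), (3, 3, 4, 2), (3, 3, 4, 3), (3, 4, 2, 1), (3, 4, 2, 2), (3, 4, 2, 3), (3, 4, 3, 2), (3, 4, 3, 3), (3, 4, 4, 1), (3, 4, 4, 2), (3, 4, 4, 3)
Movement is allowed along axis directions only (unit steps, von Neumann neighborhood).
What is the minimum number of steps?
4
(one shortest path: (2, 4, 2, 1) → (2, 4, 2, 0) → (3, 4, 2, 0) → (3, 4, 3, 0) → (3, 4, 3, 1))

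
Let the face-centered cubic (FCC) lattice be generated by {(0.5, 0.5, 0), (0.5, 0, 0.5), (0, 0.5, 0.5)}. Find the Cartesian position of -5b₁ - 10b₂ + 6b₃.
(-7.5, 0.5, -2)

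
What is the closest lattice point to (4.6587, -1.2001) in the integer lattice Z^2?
(5, -1)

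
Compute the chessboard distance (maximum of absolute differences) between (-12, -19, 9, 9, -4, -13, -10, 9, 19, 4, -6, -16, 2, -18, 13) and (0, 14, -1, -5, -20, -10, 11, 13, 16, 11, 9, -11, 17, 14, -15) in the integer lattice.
33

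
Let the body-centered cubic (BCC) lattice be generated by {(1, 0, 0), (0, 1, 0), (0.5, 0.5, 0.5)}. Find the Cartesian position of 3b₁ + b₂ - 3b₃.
(1.5, -0.5, -1.5)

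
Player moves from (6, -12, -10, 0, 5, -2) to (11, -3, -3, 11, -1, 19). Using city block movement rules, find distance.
59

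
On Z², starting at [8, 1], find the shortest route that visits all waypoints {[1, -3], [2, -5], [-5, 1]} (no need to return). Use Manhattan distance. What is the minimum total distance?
25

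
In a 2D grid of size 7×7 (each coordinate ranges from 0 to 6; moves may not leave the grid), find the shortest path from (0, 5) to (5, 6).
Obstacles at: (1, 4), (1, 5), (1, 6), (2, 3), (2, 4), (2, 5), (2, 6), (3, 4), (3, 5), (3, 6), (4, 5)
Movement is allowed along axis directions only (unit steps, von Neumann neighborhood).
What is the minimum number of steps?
12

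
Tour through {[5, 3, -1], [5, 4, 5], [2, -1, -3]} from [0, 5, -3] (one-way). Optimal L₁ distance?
24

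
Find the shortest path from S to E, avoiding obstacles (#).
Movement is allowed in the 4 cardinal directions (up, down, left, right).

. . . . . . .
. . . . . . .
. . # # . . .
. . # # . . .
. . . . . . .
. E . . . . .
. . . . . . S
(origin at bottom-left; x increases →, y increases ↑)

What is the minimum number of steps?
6
(one shortest path: (6, 0) → (5, 0) → (4, 0) → (3, 0) → (2, 0) → (1, 0) → (1, 1))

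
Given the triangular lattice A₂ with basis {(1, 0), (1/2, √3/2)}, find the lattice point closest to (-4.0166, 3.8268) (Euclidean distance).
(-4, 3.464)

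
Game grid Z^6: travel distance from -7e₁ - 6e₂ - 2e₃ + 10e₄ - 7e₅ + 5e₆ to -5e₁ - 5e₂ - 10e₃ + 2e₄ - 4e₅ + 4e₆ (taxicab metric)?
23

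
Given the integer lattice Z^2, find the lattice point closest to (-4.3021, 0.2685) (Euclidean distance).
(-4, 0)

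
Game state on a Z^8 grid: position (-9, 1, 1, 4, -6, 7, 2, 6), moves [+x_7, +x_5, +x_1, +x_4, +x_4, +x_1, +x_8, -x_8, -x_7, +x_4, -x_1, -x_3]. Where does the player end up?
(-8, 1, 0, 7, -5, 7, 2, 6)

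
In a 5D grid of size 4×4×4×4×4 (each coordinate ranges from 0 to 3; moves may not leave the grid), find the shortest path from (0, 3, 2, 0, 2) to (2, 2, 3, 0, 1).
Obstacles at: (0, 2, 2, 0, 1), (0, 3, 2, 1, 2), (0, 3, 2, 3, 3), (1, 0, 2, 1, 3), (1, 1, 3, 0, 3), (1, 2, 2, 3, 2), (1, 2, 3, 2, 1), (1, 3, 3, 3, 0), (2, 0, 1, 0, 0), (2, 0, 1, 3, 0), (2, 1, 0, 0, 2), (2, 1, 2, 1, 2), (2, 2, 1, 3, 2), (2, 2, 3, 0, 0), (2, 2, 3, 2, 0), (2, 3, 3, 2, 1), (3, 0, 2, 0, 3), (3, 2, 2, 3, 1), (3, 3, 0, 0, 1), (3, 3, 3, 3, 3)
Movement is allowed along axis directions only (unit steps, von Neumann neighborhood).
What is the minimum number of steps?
5
(one shortest path: (0, 3, 2, 0, 2) → (1, 3, 2, 0, 2) → (2, 3, 2, 0, 2) → (2, 2, 2, 0, 2) → (2, 2, 3, 0, 2) → (2, 2, 3, 0, 1))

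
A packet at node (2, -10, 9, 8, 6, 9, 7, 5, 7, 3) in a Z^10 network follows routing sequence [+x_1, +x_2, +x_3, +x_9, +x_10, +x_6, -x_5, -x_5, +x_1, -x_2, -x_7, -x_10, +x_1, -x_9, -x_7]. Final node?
(5, -10, 10, 8, 4, 10, 5, 5, 7, 3)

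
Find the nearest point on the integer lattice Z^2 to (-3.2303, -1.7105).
(-3, -2)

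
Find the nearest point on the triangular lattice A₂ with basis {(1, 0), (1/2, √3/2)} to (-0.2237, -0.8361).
(-0.5, -0.866)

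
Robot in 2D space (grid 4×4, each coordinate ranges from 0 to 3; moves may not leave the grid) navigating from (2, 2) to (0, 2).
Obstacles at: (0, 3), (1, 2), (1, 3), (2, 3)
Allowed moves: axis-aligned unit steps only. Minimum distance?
4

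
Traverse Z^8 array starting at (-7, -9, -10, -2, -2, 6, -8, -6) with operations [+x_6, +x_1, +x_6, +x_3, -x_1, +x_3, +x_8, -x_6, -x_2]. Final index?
(-7, -10, -8, -2, -2, 7, -8, -5)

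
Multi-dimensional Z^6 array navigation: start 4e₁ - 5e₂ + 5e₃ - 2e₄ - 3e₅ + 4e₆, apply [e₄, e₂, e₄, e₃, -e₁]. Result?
(3, -4, 6, 0, -3, 4)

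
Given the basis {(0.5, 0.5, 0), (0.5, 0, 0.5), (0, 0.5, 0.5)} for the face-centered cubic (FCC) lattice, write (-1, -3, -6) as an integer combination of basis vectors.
2b₁ - 4b₂ - 8b₃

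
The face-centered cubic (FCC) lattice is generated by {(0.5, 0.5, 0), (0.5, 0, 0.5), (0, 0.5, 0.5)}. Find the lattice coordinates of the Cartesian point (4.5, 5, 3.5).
6b₁ + 3b₂ + 4b₃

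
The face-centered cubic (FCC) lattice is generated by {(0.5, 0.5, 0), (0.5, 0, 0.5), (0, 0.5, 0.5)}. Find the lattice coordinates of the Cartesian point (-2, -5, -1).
-6b₁ + 2b₂ - 4b₃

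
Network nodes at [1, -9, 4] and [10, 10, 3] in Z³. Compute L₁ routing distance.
29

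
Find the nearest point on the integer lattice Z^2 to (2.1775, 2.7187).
(2, 3)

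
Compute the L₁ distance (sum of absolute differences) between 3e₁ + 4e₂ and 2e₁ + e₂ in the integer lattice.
4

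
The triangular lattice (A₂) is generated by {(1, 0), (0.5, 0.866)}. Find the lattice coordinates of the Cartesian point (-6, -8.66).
-b₁ - 10b₂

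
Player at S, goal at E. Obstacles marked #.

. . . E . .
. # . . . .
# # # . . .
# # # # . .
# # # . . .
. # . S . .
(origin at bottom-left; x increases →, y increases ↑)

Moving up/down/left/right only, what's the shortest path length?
7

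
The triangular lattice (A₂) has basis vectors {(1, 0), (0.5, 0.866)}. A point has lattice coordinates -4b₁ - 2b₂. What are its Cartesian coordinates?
(-5, -1.732)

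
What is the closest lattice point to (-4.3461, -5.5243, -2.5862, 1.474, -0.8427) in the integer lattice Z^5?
(-4, -6, -3, 1, -1)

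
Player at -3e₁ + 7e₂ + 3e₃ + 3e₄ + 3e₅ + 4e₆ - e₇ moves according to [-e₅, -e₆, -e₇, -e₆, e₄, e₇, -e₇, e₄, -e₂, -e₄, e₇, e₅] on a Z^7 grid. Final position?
(-3, 6, 3, 4, 3, 2, -1)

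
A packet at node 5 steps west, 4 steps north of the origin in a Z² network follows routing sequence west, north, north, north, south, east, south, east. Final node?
(-4, 5)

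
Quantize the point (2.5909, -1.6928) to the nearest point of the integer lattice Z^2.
(3, -2)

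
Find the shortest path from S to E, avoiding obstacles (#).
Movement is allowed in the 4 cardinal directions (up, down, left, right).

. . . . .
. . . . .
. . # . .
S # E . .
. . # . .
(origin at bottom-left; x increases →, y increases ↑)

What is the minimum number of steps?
8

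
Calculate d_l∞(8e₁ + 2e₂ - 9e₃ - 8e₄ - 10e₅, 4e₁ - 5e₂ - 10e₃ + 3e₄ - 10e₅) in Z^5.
11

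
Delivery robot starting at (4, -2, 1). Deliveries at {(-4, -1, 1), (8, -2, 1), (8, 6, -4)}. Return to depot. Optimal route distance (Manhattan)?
50
(one optimal route: (4, -2, 1) → (-4, -1, 1) → (8, 6, -4) → (8, -2, 1) → (4, -2, 1))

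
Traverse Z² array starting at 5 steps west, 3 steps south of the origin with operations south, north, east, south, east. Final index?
(-3, -4)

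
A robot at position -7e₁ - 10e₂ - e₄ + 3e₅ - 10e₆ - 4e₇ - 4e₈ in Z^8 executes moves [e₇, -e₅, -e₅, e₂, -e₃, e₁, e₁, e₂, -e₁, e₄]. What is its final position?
(-6, -8, -1, 0, 1, -10, -3, -4)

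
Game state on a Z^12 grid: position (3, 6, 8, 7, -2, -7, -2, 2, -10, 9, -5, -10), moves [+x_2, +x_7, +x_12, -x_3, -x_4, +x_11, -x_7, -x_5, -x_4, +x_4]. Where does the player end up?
(3, 7, 7, 6, -3, -7, -2, 2, -10, 9, -4, -9)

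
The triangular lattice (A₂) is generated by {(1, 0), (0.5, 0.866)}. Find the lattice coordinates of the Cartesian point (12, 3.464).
10b₁ + 4b₂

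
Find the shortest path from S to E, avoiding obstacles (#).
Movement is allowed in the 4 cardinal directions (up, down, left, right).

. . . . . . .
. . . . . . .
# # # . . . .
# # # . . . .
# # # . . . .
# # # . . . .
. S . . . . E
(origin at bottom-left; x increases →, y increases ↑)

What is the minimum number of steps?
5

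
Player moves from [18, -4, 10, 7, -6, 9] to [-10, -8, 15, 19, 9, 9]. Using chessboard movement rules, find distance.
28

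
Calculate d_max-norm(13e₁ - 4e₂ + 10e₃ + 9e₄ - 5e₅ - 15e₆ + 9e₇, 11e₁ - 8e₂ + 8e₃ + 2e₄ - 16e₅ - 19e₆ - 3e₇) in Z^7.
12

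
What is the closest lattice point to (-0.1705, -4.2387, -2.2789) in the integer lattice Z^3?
(0, -4, -2)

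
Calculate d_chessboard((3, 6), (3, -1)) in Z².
7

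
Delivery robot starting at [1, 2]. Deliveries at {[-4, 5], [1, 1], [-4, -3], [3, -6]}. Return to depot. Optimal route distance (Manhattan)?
36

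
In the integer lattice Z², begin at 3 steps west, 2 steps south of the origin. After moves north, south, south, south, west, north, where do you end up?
(-4, -3)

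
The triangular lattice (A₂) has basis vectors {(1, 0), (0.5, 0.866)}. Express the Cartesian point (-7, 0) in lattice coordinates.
-7b₁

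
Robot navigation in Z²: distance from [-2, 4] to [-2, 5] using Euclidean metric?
1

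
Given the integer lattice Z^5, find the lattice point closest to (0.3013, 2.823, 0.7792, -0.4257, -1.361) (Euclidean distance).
(0, 3, 1, 0, -1)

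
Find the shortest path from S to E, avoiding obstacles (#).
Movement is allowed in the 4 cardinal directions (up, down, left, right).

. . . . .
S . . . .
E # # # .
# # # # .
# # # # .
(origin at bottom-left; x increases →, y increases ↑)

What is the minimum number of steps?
1
(one shortest path: (0, 3) → (0, 2))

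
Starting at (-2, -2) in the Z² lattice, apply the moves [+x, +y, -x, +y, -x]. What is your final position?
(-3, 0)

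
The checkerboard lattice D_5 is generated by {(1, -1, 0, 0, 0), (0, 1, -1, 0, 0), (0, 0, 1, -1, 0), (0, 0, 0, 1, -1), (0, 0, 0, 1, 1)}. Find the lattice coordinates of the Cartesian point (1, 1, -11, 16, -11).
b₁ + 2b₂ - 9b₃ + 9b₄ - 2b₅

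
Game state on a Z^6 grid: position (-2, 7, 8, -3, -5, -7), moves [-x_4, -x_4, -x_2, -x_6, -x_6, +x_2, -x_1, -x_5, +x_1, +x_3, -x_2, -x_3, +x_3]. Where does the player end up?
(-2, 6, 9, -5, -6, -9)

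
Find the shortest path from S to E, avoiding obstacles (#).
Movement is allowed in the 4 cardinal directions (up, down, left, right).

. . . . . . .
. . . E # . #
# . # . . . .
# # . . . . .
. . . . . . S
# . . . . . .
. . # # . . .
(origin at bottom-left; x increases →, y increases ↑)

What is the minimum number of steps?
6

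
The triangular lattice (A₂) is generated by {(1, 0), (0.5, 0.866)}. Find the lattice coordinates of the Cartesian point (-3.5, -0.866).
-3b₁ - b₂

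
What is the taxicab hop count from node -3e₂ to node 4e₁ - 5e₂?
6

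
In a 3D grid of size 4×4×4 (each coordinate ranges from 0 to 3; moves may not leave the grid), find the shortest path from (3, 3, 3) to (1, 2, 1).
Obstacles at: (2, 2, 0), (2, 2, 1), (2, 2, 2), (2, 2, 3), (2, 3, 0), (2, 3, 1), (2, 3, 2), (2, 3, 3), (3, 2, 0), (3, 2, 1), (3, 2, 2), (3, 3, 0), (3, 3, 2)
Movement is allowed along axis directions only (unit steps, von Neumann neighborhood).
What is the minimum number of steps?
7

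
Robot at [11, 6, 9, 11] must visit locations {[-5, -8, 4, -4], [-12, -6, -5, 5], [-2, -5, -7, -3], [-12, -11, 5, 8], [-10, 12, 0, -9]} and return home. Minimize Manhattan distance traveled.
194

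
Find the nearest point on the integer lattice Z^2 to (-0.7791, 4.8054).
(-1, 5)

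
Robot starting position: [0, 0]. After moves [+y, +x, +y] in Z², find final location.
(1, 2)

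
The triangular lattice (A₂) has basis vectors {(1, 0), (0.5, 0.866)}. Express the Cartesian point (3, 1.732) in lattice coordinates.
2b₁ + 2b₂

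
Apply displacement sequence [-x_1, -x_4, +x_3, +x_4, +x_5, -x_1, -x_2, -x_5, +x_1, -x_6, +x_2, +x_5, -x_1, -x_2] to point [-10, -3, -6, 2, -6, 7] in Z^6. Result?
(-12, -4, -5, 2, -5, 6)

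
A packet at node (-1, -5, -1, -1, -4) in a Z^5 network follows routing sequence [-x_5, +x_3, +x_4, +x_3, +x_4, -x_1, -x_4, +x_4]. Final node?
(-2, -5, 1, 1, -5)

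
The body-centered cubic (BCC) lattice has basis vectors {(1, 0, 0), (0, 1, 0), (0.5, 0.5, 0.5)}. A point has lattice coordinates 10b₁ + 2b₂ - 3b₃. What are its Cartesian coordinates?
(8.5, 0.5, -1.5)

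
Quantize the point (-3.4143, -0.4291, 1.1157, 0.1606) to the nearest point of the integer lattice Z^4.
(-3, 0, 1, 0)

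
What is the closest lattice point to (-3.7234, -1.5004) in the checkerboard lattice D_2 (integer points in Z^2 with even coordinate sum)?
(-4, -2)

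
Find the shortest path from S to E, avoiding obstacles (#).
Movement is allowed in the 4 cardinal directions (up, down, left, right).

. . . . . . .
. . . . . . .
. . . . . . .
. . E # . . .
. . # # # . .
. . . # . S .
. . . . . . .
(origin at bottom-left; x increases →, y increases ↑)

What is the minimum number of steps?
7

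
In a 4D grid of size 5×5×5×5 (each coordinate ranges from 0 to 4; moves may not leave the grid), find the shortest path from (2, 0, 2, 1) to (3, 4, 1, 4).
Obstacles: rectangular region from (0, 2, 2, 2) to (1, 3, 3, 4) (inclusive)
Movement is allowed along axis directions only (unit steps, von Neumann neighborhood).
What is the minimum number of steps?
9
(one shortest path: (2, 0, 2, 1) → (3, 0, 2, 1) → (3, 1, 2, 1) → (3, 2, 2, 1) → (3, 3, 2, 1) → (3, 4, 2, 1) → (3, 4, 1, 1) → (3, 4, 1, 2) → (3, 4, 1, 3) → (3, 4, 1, 4))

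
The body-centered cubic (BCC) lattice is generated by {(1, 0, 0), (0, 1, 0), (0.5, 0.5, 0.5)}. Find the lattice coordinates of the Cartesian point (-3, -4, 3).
-6b₁ - 7b₂ + 6b₃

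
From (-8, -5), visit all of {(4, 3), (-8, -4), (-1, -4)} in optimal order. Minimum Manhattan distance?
20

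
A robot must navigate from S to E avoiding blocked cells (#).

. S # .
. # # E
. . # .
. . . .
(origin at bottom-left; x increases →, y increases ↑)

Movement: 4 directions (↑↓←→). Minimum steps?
9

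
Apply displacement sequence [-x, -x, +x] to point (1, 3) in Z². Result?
(0, 3)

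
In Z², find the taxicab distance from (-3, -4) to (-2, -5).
2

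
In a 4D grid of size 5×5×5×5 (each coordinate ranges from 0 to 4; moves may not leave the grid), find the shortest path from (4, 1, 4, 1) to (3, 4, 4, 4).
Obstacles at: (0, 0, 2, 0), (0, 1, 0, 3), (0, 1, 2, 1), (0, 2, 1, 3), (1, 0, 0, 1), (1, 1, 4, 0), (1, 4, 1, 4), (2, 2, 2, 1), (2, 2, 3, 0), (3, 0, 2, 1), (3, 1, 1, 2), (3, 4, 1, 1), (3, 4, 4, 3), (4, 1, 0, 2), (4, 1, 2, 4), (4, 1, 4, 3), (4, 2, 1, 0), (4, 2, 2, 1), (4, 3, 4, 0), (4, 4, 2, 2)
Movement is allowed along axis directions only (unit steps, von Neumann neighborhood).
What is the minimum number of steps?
7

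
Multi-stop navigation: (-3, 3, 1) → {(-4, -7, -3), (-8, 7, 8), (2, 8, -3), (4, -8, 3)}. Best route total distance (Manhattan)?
74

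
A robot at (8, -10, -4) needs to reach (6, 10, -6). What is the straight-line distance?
20.199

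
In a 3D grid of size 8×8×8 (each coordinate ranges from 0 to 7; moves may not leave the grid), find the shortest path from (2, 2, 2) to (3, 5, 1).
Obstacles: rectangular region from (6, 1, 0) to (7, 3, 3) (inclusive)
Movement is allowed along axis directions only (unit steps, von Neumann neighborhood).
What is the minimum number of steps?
5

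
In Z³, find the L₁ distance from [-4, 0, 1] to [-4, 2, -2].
5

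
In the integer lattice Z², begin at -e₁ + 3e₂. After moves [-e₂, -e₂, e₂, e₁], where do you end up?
(0, 2)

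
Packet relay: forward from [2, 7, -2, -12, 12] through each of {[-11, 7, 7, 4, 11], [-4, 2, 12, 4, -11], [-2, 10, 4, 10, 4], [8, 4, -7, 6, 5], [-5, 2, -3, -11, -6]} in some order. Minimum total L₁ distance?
167
(one optimal route: (2, 7, -2, -12, 12) → (-5, 2, -3, -11, -6) → (-4, 2, 12, 4, -11) → (-11, 7, 7, 4, 11) → (-2, 10, 4, 10, 4) → (8, 4, -7, 6, 5))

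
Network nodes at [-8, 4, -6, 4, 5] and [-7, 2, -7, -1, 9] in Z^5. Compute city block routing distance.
13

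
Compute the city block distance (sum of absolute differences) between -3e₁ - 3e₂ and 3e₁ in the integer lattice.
9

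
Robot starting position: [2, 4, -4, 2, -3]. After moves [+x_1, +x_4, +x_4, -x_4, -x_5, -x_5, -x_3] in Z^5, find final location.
(3, 4, -5, 3, -5)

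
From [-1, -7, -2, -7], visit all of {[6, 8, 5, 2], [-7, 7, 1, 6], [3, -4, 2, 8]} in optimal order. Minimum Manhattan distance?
72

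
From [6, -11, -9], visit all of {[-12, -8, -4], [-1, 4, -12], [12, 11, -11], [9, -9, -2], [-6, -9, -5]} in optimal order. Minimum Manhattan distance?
90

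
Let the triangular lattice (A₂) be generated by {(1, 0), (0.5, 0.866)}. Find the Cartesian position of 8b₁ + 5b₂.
(10.5, 4.33)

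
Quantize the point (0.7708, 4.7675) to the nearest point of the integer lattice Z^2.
(1, 5)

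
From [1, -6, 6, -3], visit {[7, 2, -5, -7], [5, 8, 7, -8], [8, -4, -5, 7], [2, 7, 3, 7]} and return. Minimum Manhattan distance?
118
(one optimal route: (1, -6, 6, -3) → (5, 8, 7, -8) → (7, 2, -5, -7) → (8, -4, -5, 7) → (2, 7, 3, 7) → (1, -6, 6, -3))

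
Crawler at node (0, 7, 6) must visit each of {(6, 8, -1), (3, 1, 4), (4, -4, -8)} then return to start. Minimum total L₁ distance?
64
(one optimal route: (0, 7, 6) → (6, 8, -1) → (4, -4, -8) → (3, 1, 4) → (0, 7, 6))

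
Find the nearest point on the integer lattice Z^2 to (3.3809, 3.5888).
(3, 4)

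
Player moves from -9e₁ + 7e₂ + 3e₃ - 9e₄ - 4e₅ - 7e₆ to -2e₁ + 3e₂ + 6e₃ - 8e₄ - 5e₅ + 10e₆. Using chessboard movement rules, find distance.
17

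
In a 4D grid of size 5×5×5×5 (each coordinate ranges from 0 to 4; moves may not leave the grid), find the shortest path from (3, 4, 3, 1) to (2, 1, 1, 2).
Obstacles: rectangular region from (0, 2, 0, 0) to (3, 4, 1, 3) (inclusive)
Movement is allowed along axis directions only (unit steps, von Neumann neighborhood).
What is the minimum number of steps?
7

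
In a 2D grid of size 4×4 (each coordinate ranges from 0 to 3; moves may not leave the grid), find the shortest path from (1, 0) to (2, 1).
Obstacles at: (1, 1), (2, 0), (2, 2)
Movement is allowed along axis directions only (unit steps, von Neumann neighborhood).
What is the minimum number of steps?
10
(one shortest path: (1, 0) → (0, 0) → (0, 1) → (0, 2) → (1, 2) → (1, 3) → (2, 3) → (3, 3) → (3, 2) → (3, 1) → (2, 1))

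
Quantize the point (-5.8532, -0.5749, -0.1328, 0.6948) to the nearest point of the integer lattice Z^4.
(-6, -1, 0, 1)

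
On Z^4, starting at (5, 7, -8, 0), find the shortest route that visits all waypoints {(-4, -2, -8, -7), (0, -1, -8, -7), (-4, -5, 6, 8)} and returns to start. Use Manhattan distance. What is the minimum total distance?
100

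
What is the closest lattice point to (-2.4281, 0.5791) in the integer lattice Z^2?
(-2, 1)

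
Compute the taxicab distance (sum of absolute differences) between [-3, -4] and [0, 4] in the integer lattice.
11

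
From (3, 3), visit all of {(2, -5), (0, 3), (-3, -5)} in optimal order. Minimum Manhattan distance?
18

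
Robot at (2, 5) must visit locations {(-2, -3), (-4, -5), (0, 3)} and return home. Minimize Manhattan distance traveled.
32
(one optimal route: (2, 5) → (-2, -3) → (-4, -5) → (0, 3) → (2, 5))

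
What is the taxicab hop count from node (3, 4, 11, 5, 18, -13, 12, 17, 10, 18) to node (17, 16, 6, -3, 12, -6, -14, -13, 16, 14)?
118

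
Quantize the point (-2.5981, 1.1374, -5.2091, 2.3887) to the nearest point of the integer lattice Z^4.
(-3, 1, -5, 2)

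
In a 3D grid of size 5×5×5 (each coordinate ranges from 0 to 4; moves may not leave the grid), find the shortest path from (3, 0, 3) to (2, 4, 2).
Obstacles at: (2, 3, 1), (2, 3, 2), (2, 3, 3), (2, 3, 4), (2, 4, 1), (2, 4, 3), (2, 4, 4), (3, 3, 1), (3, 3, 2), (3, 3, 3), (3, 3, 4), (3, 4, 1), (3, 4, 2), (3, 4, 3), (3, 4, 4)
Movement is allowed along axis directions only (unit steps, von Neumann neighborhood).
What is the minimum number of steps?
8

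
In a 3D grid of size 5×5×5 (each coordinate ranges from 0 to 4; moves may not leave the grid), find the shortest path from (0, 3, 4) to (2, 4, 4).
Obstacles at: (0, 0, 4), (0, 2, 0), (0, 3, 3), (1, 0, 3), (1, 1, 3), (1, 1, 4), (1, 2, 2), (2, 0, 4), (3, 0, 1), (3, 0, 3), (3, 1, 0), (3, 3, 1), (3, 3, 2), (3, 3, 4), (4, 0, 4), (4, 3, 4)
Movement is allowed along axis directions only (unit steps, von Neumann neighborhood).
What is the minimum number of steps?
3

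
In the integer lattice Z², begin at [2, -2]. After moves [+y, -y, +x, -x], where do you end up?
(2, -2)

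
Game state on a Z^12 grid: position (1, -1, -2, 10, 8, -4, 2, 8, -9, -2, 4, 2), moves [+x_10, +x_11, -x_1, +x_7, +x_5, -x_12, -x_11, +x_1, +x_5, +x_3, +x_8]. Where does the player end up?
(1, -1, -1, 10, 10, -4, 3, 9, -9, -1, 4, 1)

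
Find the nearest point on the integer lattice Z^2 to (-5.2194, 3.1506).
(-5, 3)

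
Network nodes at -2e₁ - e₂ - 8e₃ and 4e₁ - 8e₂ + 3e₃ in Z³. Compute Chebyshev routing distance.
11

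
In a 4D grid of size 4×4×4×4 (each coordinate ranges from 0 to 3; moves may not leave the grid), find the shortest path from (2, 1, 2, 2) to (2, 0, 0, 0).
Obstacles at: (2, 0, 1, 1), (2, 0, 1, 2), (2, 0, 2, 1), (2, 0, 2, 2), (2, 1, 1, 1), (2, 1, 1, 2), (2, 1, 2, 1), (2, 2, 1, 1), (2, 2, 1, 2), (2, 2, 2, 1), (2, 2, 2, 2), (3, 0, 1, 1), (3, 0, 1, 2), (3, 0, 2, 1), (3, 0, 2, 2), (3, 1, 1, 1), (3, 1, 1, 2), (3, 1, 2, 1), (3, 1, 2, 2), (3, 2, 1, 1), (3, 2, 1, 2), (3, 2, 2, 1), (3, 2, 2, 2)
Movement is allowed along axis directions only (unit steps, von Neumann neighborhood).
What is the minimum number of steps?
7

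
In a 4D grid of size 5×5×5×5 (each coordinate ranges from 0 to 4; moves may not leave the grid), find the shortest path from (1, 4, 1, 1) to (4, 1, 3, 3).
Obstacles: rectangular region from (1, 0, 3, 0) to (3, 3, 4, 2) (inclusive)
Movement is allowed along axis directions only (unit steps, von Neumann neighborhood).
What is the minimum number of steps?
10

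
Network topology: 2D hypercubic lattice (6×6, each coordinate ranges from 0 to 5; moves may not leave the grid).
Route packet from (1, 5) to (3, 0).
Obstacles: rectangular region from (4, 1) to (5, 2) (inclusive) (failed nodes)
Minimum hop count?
7
(one shortest path: (1, 5) → (2, 5) → (3, 5) → (3, 4) → (3, 3) → (3, 2) → (3, 1) → (3, 0))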